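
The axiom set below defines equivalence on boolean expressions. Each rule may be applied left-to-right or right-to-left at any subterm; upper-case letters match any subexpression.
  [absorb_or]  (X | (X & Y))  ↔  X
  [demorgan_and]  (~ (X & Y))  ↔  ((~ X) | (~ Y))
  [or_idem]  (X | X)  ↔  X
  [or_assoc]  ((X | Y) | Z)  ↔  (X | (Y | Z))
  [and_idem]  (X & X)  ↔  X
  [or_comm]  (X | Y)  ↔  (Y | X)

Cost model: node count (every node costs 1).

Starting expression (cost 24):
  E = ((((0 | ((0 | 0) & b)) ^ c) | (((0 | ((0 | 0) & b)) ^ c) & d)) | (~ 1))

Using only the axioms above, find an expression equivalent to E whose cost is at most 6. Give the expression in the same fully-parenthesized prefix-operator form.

step 1: absorb_or (→) rewrites (((0 | ((0 | 0) & b)) ^ c) | (((0 | ((0 | 0) & b)) ^ c) & d)) into ((0 | ((0 | 0) & b)) ^ c), now (((0 | ((0 | 0) & b)) ^ c) | (~ 1))
step 2: or_idem (→) rewrites (0 | 0) into 0, now (((0 | (0 & b)) ^ c) | (~ 1))
step 3: absorb_or (→) rewrites (0 | (0 & b)) into 0, reaching cost 6 (bound 6)

((0 ^ c) | (~ 1))   [cost 6]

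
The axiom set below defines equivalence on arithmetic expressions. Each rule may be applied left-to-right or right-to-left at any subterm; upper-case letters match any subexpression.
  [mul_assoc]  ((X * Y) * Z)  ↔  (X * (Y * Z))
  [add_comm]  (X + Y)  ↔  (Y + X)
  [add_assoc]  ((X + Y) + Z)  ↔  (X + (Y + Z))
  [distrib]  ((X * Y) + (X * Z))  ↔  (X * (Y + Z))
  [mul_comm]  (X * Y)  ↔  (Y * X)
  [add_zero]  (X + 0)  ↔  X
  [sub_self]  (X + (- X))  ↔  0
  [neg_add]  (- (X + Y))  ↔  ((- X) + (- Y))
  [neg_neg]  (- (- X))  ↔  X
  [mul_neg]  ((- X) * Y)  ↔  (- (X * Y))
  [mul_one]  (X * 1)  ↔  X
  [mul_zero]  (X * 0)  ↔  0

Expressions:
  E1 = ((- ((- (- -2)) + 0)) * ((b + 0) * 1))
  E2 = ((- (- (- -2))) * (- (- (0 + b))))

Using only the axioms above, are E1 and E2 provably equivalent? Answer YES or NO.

YES

1. [add_zero →] ((- (- -2)) + 0)  →  (- (- -2));  E1 = ((- (- (- -2))) * ((b + 0) * 1))
2. [mul_one →] ((b + 0) * 1)  →  (b + 0);  E1 = ((- (- (- -2))) * (b + 0))
3. [add_comm →] (b + 0)  →  (0 + b);  E1 = ((- (- (- -2))) * (0 + b))
4. [neg_neg ←] (0 + b)  →  (- (- (0 + b)));  this is E2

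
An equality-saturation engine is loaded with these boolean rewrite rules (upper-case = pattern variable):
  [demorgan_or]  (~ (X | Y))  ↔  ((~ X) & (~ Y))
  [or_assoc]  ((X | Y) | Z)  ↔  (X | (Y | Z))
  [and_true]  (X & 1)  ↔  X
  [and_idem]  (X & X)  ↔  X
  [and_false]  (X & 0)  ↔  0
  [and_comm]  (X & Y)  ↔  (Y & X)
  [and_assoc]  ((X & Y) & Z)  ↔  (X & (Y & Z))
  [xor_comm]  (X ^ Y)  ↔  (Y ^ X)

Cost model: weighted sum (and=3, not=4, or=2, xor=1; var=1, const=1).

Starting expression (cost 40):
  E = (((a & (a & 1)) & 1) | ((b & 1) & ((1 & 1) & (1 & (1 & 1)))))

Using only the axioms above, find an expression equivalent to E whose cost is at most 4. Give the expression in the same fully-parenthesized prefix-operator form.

1. [and_true →] (1 & 1)  →  1;  E = (((a & (a & 1)) & 1) | ((b & 1) & ((1 & 1) & (1 & 1))))
2. [and_idem →] ((1 & 1) & (1 & 1))  →  (1 & 1);  E = (((a & (a & 1)) & 1) | ((b & 1) & (1 & 1)))
3. [and_true →] (a & 1)  →  a;  E = (((a & a) & 1) | ((b & 1) & (1 & 1)))
4. [and_true →] ((a & a) & 1)  →  (a & a);  E = ((a & a) | ((b & 1) & (1 & 1)))
5. [and_idem →] (a & a)  →  a;  E = (a | ((b & 1) & (1 & 1)))
6. [and_true →] (1 & 1)  →  1;  E = (a | ((b & 1) & 1))
7. [and_true →] ((b & 1) & 1)  →  (b & 1);  E = (a | (b & 1))
8. [and_true →] (b & 1)  →  b;  cost 4 ≤ 4, done

(a | b)   [cost 4]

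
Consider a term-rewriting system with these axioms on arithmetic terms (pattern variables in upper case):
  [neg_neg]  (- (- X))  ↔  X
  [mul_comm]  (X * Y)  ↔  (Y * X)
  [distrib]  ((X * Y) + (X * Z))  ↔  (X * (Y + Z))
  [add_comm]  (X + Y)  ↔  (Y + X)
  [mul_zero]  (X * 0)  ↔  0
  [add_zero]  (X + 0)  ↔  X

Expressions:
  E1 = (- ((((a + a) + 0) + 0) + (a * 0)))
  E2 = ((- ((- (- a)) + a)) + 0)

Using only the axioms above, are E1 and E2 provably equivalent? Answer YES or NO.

YES

step 1: add_zero (→) rewrites ((a + a) + 0) into (a + a), now (- (((a + a) + 0) + (a * 0)))
step 2: mul_zero (→) rewrites (a * 0) into 0, now (- (((a + a) + 0) + 0))
step 3: add_zero (→) rewrites ((a + a) + 0) into (a + a), now (- ((a + a) + 0))
step 4: add_zero (→) rewrites ((a + a) + 0) into (a + a), now (- (a + a))
step 5: add_zero (←) rewrites (- (a + a)) into ((- (a + a)) + 0)
step 6: neg_neg (←) rewrites a into (- (- a)), now ((- (a + (- (- a)))) + 0)
step 7: add_comm (→) rewrites (a + (- (- a))) into ((- (- a)) + a), which is E2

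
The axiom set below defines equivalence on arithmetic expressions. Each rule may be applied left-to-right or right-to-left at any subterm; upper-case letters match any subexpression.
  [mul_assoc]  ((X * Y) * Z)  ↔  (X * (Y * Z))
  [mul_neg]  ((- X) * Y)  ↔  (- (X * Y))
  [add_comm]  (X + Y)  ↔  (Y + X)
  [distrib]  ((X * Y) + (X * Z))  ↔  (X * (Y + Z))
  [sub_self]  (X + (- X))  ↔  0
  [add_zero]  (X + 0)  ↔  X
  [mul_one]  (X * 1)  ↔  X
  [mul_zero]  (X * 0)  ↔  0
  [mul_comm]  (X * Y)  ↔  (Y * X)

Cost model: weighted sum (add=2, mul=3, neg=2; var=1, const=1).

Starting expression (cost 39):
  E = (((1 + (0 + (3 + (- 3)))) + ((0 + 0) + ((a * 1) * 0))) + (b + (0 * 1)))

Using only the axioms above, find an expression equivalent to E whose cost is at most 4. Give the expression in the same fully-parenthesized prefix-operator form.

(1 + b)   [cost 4]

1. [sub_self →] (3 + (- 3))  →  0;  E = (((1 + (0 + 0)) + ((0 + 0) + ((a * 1) * 0))) + (b + (0 * 1)))
2. [mul_one →] (a * 1)  →  a;  E = (((1 + (0 + 0)) + ((0 + 0) + (a * 0))) + (b + (0 * 1)))
3. [add_zero →] (0 + 0)  →  0;  E = (((1 + 0) + ((0 + 0) + (a * 0))) + (b + (0 * 1)))
4. [add_zero →] (1 + 0)  →  1;  E = ((1 + ((0 + 0) + (a * 0))) + (b + (0 * 1)))
5. [mul_zero →] (a * 0)  →  0;  E = ((1 + ((0 + 0) + 0)) + (b + (0 * 1)))
6. [mul_one →] (0 * 1)  →  0;  E = ((1 + ((0 + 0) + 0)) + (b + 0))
7. [add_zero →] ((0 + 0) + 0)  →  (0 + 0);  E = ((1 + (0 + 0)) + (b + 0))
8. [add_zero →] (b + 0)  →  b;  E = ((1 + (0 + 0)) + b)
9. [add_zero →] (0 + 0)  →  0;  E = ((1 + 0) + b)
10. [add_zero →] (1 + 0)  →  1;  cost 4 ≤ 4, done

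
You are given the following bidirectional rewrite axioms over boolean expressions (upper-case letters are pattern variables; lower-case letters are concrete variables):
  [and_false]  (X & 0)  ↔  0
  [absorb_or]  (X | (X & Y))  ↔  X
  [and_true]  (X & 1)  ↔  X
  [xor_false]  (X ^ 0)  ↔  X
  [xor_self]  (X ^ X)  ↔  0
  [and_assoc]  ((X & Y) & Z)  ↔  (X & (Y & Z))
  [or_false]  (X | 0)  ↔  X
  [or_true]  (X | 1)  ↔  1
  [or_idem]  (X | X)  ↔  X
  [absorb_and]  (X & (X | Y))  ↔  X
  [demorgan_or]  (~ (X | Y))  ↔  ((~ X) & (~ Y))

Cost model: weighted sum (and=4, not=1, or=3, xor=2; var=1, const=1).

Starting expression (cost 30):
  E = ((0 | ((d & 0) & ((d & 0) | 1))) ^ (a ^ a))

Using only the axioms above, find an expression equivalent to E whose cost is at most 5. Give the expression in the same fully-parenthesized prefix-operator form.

(0 | 0)   [cost 5]

(1) ((d & 0) & ((d & 0) | 1))  =[absorb_and →]=  (d & 0)    ⊢ ((0 | (d & 0)) ^ (a ^ a))
(2) (a ^ a)  =[xor_self →]=  0    ⊢ ((0 | (d & 0)) ^ 0)
(3) (d & 0)  =[and_false →]=  0    ⊢ ((0 | 0) ^ 0)
(4) ((0 | 0) ^ 0)  =[xor_false →]=  (0 | 0)    ⊢ cost 5, within 5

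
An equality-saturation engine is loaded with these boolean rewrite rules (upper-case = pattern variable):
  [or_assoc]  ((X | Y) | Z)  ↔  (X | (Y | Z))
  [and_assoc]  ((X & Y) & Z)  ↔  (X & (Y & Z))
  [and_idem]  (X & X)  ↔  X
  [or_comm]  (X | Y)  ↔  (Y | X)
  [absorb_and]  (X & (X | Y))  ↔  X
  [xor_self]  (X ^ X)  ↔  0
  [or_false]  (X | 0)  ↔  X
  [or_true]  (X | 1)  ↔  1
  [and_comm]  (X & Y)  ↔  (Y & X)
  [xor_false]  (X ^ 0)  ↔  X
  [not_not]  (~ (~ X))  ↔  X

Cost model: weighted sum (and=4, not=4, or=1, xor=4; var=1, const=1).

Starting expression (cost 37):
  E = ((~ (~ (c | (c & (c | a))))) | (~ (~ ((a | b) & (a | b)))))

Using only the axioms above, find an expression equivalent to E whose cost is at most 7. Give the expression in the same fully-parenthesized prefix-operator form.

((c | c) | (a | b))   [cost 7]

(1) (~ (~ (c | (c & (c | a)))))  =[not_not →]=  (c | (c & (c | a)))    ⊢ ((c | (c & (c | a))) | (~ (~ ((a | b) & (a | b)))))
(2) (c & (c | a))  =[absorb_and →]=  c    ⊢ ((c | c) | (~ (~ ((a | b) & (a | b)))))
(3) ((a | b) & (a | b))  =[and_idem →]=  (a | b)    ⊢ ((c | c) | (~ (~ (a | b))))
(4) (~ (~ (a | b)))  =[not_not →]=  (a | b)    ⊢ cost 7, within 7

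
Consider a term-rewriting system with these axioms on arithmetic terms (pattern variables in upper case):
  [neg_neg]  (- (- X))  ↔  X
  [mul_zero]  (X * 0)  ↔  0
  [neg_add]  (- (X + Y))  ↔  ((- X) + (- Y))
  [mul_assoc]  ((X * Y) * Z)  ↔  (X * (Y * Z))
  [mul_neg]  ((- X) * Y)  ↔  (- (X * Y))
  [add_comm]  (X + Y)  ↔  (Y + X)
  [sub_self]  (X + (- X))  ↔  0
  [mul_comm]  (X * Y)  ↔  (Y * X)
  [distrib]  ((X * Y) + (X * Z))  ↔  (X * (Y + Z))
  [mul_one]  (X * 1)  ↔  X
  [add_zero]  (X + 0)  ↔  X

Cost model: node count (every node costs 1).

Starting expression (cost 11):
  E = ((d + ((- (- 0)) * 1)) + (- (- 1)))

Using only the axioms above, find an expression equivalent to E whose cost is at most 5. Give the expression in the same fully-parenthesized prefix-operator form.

1. [neg_neg →] (- (- 1))  →  1;  E = ((d + ((- (- 0)) * 1)) + 1)
2. [mul_one →] ((- (- 0)) * 1)  →  (- (- 0));  E = ((d + (- (- 0))) + 1)
3. [neg_neg →] (- (- 0))  →  0;  cost 5 ≤ 5, done

((d + 0) + 1)   [cost 5]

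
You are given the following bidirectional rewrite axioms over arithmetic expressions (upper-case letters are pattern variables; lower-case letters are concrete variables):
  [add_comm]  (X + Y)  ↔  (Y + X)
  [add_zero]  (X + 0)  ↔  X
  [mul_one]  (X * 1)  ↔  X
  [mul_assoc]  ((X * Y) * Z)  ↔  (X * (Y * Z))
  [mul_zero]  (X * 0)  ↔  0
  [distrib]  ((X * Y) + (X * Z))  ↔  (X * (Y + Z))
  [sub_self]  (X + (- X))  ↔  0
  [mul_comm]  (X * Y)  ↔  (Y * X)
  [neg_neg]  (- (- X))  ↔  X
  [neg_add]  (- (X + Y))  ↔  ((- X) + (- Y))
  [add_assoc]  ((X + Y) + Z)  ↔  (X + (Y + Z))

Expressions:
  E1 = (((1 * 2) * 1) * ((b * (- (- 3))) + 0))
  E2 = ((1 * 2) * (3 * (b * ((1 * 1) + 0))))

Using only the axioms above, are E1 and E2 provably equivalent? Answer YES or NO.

YES

1. [add_zero →] ((b * (- (- 3))) + 0)  →  (b * (- (- 3)));  E1 = (((1 * 2) * 1) * (b * (- (- 3))))
2. [mul_comm →] (b * (- (- 3)))  →  ((- (- 3)) * b);  E1 = (((1 * 2) * 1) * ((- (- 3)) * b))
3. [neg_neg →] (- (- 3))  →  3;  E1 = (((1 * 2) * 1) * (3 * b))
4. [mul_one →] ((1 * 2) * 1)  →  (1 * 2);  E1 = ((1 * 2) * (3 * b))
5. [mul_one ←] b  →  (b * 1);  E1 = ((1 * 2) * (3 * (b * 1)))
6. [mul_one ←] 1  →  (1 * 1);  E1 = ((1 * 2) * (3 * (b * (1 * 1))))
7. [add_zero ←] (1 * 1)  →  ((1 * 1) + 0);  this is E2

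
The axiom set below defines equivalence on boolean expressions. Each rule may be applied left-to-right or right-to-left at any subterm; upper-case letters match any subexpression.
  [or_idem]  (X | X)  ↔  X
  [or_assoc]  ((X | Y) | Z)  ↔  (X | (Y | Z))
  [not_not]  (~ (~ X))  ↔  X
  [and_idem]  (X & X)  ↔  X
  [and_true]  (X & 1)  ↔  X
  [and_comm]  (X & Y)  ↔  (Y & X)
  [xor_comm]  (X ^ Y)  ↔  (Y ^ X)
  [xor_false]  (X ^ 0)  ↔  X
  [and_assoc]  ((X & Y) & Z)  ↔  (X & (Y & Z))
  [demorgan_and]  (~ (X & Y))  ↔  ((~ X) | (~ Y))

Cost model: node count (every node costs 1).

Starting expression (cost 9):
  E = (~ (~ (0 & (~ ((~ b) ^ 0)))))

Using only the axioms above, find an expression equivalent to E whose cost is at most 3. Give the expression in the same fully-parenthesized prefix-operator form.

(0 & b)   [cost 3]

(1) ((~ b) ^ 0)  =[xor_false →]=  (~ b)    ⊢ (~ (~ (0 & (~ (~ b)))))
(2) (~ (~ b))  =[not_not →]=  b    ⊢ (~ (~ (0 & b)))
(3) (~ (~ (0 & b)))  =[not_not →]=  (0 & b)    ⊢ cost 3, within 3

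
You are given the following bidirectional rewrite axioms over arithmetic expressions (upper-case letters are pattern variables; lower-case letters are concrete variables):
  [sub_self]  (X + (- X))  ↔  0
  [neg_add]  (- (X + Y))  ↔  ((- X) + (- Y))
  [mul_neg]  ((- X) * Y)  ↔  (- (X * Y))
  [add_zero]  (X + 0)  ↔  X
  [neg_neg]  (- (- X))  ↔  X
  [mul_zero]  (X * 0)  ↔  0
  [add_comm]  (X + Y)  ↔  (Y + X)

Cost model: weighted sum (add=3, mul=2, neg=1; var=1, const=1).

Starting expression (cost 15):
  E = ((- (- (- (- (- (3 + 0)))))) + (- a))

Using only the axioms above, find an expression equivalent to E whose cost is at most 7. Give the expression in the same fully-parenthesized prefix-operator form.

((- 3) + (- a))   [cost 7]

1. [add_zero →] (3 + 0)  →  3;  E = ((- (- (- (- (- 3))))) + (- a))
2. [neg_neg →] (- (- (- 3)))  →  (- 3);  E = ((- (- (- 3))) + (- a))
3. [neg_neg →] (- (- (- 3)))  →  (- 3);  cost 7 ≤ 7, done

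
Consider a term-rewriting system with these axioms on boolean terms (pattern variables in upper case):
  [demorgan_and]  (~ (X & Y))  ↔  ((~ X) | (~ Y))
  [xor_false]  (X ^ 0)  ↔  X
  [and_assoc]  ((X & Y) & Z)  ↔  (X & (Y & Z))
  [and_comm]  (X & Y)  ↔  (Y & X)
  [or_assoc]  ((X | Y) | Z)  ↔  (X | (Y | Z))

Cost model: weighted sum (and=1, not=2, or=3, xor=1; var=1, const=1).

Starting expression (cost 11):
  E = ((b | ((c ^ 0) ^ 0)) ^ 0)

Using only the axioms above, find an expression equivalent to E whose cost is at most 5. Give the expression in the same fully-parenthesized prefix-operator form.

step 1: xor_false (→) rewrites ((b | ((c ^ 0) ^ 0)) ^ 0) into (b | ((c ^ 0) ^ 0))
step 2: xor_false (→) rewrites ((c ^ 0) ^ 0) into (c ^ 0), now (b | (c ^ 0))
step 3: xor_false (→) rewrites (c ^ 0) into c, reaching cost 5 (bound 5)

(b | c)   [cost 5]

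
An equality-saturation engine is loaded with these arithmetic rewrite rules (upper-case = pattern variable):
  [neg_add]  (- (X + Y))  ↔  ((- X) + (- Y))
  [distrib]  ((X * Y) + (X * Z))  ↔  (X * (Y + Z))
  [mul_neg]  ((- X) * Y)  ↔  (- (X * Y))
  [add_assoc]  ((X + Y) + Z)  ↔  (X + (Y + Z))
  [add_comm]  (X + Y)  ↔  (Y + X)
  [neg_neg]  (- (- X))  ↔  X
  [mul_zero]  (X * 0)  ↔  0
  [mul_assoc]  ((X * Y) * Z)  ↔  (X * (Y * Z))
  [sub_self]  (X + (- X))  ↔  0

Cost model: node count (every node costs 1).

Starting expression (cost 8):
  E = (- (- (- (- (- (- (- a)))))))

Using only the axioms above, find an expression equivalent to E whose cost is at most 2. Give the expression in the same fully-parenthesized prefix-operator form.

(- a)   [cost 2]

1. [neg_neg →] (- (- (- (- a))))  →  (- (- a));  E = (- (- (- (- (- a)))))
2. [neg_neg →] (- (- (- (- (- a)))))  →  (- (- (- a)))
3. [neg_neg →] (- (- a))  →  a;  cost 2 ≤ 2, done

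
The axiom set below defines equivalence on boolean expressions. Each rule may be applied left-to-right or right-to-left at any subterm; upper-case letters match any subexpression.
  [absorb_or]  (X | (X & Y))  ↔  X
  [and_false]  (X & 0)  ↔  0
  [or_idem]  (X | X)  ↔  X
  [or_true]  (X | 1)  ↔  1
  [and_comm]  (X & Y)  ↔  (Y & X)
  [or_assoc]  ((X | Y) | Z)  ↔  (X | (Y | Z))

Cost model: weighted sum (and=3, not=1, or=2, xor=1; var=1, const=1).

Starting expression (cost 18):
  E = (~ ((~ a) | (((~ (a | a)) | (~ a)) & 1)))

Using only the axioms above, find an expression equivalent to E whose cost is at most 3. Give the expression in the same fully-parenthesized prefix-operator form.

(1) (a | a)  =[or_idem →]=  a    ⊢ (~ ((~ a) | (((~ a) | (~ a)) & 1)))
(2) ((~ a) | (~ a))  =[or_idem →]=  (~ a)    ⊢ (~ ((~ a) | ((~ a) & 1)))
(3) ((~ a) | ((~ a) & 1))  =[absorb_or →]=  (~ a)    ⊢ cost 3, within 3

(~ (~ a))   [cost 3]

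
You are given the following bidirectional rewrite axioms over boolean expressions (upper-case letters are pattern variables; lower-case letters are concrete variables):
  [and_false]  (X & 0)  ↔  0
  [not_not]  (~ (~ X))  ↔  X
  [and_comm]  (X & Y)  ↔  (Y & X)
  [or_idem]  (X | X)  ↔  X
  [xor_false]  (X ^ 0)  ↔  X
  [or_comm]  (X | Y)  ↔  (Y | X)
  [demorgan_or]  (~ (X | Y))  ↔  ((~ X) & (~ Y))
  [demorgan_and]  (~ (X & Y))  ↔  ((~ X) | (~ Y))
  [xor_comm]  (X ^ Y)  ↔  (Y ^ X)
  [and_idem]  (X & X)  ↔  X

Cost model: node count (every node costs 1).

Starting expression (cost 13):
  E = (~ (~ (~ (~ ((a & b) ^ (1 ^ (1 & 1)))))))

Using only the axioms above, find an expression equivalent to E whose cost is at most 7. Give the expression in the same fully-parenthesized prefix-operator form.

((a & b) ^ (1 ^ 1))   [cost 7]

step 1: and_idem (→) rewrites (1 & 1) into 1, now (~ (~ (~ (~ ((a & b) ^ (1 ^ 1))))))
step 2: not_not (→) rewrites (~ (~ (~ ((a & b) ^ (1 ^ 1))))) into (~ ((a & b) ^ (1 ^ 1))), now (~ (~ ((a & b) ^ (1 ^ 1))))
step 3: not_not (→) rewrites (~ (~ ((a & b) ^ (1 ^ 1)))) into ((a & b) ^ (1 ^ 1)), reaching cost 7 (bound 7)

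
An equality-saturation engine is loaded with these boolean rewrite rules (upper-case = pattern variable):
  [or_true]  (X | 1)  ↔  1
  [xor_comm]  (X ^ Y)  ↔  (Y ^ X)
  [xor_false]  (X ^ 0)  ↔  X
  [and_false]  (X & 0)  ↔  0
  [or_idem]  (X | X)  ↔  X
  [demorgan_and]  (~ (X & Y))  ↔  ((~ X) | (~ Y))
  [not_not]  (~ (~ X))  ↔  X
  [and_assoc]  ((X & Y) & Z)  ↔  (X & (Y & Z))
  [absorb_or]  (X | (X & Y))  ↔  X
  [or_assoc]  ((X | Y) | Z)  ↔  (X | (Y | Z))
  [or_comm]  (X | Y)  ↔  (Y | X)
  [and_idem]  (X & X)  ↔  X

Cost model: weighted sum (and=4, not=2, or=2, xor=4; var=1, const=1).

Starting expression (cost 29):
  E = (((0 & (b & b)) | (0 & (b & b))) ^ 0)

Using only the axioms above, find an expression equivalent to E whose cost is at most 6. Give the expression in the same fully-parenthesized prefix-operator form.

(0 & b)   [cost 6]

(1) ((0 & (b & b)) | (0 & (b & b)))  =[or_idem →]=  (0 & (b & b))    ⊢ ((0 & (b & b)) ^ 0)
(2) ((0 & (b & b)) ^ 0)  =[xor_false →]=  (0 & (b & b))
(3) (b & b)  =[and_idem →]=  b    ⊢ cost 6, within 6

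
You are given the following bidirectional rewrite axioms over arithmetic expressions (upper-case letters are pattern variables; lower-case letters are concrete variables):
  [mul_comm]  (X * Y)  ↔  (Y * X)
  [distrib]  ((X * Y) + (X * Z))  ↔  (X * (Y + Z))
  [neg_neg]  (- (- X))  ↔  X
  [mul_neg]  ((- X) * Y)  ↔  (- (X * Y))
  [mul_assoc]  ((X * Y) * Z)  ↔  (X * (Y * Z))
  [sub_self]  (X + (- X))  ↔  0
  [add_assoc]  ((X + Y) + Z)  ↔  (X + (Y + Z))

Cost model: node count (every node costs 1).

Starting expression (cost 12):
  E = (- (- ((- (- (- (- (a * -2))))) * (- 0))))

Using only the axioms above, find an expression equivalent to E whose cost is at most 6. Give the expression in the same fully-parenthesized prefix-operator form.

((a * -2) * (- 0))   [cost 6]

1. [neg_neg →] (- (- ((- (- (- (- (a * -2))))) * (- 0))))  →  ((- (- (- (- (a * -2))))) * (- 0))
2. [neg_neg →] (- (- (- (a * -2))))  →  (- (a * -2));  E = ((- (- (a * -2))) * (- 0))
3. [neg_neg →] (- (- (a * -2)))  →  (a * -2);  cost 6 ≤ 6, done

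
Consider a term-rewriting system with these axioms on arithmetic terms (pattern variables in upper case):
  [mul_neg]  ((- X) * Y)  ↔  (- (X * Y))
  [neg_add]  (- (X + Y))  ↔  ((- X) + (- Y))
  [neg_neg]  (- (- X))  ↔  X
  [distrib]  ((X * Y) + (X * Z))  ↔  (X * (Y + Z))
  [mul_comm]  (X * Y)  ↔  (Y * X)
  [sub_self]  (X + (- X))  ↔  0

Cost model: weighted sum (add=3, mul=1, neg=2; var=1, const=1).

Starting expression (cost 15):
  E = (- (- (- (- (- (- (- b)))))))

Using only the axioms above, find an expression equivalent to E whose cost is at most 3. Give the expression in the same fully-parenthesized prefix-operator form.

1. [neg_neg →] (- (- (- b)))  →  (- b);  E = (- (- (- (- (- b)))))
2. [neg_neg →] (- (- (- (- (- b)))))  →  (- (- (- b)))
3. [neg_neg →] (- (- b))  →  b;  cost 3 ≤ 3, done

(- b)   [cost 3]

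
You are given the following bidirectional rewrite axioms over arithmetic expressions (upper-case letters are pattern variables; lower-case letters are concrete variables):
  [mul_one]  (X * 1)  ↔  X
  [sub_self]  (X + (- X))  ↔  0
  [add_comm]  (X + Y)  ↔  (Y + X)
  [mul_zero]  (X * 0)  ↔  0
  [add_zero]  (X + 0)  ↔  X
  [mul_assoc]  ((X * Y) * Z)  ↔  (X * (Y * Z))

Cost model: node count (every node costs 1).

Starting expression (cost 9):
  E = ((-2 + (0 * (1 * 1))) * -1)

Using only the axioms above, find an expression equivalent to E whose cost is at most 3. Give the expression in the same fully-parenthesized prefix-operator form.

(-2 * -1)   [cost 3]

step 1: mul_one (→) rewrites (1 * 1) into 1, now ((-2 + (0 * 1)) * -1)
step 2: mul_one (→) rewrites (0 * 1) into 0, now ((-2 + 0) * -1)
step 3: add_zero (→) rewrites (-2 + 0) into -2, reaching cost 3 (bound 3)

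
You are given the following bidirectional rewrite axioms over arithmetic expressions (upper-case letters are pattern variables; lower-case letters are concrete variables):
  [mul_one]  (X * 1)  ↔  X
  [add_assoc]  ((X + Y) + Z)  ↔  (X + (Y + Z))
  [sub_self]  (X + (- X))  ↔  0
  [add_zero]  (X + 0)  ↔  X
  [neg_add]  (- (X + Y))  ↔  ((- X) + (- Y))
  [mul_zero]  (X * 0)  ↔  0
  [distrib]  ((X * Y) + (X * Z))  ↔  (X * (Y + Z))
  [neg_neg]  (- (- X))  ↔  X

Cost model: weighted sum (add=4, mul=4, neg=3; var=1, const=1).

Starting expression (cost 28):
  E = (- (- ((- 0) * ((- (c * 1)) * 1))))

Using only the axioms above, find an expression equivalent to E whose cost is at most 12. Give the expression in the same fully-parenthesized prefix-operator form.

((- 0) * (- c))   [cost 12]

(1) (c * 1)  =[mul_one →]=  c    ⊢ (- (- ((- 0) * ((- c) * 1))))
(2) ((- c) * 1)  =[mul_one →]=  (- c)    ⊢ (- (- ((- 0) * (- c))))
(3) (- (- ((- 0) * (- c))))  =[neg_neg →]=  ((- 0) * (- c))    ⊢ cost 12, within 12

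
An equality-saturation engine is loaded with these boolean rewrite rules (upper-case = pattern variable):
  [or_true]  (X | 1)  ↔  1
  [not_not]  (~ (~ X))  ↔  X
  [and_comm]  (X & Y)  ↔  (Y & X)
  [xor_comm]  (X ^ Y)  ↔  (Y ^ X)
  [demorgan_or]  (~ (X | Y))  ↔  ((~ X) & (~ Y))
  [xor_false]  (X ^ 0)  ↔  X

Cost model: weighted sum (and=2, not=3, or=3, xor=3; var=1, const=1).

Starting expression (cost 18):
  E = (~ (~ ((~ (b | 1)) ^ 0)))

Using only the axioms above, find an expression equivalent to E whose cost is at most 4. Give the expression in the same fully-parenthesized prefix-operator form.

(1) ((~ (b | 1)) ^ 0)  =[xor_false →]=  (~ (b | 1))    ⊢ (~ (~ (~ (b | 1))))
(2) (b | 1)  =[or_true →]=  1    ⊢ (~ (~ (~ 1)))
(3) (~ (~ 1))  =[not_not →]=  1    ⊢ cost 4, within 4

(~ 1)   [cost 4]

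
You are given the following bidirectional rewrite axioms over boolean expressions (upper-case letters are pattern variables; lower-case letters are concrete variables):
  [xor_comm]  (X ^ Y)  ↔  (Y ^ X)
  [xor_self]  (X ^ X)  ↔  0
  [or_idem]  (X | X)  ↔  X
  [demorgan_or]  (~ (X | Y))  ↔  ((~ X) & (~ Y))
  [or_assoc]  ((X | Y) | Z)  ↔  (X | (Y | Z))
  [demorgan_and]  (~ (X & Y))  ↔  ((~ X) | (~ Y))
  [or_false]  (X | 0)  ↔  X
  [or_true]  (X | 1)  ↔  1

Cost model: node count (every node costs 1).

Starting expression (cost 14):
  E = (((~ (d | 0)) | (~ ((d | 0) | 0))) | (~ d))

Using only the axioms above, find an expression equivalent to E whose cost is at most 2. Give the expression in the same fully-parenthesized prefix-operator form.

(~ d)   [cost 2]

1. [or_false →] ((d | 0) | 0)  →  (d | 0);  E = (((~ (d | 0)) | (~ (d | 0))) | (~ d))
2. [or_idem →] ((~ (d | 0)) | (~ (d | 0)))  →  (~ (d | 0));  E = ((~ (d | 0)) | (~ d))
3. [or_false →] (d | 0)  →  d;  E = ((~ d) | (~ d))
4. [or_idem →] ((~ d) | (~ d))  →  (~ d);  cost 2 ≤ 2, done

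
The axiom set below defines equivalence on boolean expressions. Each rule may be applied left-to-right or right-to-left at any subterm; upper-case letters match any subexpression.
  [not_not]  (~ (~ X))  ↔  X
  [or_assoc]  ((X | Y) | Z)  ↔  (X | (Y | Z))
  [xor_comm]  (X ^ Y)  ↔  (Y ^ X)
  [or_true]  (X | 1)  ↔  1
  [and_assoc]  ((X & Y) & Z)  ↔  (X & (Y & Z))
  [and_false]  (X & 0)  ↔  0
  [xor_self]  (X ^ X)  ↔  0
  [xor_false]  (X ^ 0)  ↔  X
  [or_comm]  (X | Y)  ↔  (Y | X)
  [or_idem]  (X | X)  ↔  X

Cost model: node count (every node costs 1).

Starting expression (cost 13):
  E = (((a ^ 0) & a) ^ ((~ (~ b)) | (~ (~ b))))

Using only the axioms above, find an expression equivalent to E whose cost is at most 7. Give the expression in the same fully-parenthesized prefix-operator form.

1. [not_not →] (~ (~ b))  →  b;  E = (((a ^ 0) & a) ^ ((~ (~ b)) | b))
2. [xor_false →] (a ^ 0)  →  a;  E = ((a & a) ^ ((~ (~ b)) | b))
3. [not_not →] (~ (~ b))  →  b;  cost 7 ≤ 7, done

((a & a) ^ (b | b))   [cost 7]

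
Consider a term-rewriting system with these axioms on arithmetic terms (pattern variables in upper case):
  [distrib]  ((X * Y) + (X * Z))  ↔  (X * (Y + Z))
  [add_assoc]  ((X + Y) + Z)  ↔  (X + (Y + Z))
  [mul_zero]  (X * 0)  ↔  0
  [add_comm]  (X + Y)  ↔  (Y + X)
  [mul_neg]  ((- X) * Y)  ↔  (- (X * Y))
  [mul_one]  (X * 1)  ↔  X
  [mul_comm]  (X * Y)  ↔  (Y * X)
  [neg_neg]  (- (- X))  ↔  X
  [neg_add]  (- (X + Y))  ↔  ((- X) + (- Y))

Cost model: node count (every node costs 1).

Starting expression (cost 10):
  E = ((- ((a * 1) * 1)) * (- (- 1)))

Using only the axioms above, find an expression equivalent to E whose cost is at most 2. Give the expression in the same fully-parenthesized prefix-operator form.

(- a)   [cost 2]

1. [mul_one →] (a * 1)  →  a;  E = ((- (a * 1)) * (- (- 1)))
2. [neg_neg →] (- (- 1))  →  1;  E = ((- (a * 1)) * 1)
3. [mul_one →] ((- (a * 1)) * 1)  →  (- (a * 1))
4. [mul_one →] (a * 1)  →  a;  cost 2 ≤ 2, done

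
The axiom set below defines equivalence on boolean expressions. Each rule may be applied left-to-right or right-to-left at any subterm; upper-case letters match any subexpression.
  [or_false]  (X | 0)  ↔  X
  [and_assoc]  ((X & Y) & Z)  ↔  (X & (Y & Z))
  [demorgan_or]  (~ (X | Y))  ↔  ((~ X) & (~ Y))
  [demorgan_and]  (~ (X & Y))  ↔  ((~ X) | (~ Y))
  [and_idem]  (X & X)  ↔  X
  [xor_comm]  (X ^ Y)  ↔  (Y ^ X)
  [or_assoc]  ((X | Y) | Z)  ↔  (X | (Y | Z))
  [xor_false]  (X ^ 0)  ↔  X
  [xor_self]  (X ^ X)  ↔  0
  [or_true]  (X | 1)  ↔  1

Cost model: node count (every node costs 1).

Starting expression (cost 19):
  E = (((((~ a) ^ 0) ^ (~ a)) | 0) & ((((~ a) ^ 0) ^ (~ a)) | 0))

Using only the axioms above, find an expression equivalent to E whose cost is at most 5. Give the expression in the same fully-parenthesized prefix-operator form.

step 1: and_idem (→) rewrites (((((~ a) ^ 0) ^ (~ a)) | 0) & ((((~ a) ^ 0) ^ (~ a)) | 0)) into ((((~ a) ^ 0) ^ (~ a)) | 0)
step 2: xor_false (→) rewrites ((~ a) ^ 0) into (~ a), now (((~ a) ^ (~ a)) | 0)
step 3: or_false (→) rewrites (((~ a) ^ (~ a)) | 0) into ((~ a) ^ (~ a)), reaching cost 5 (bound 5)

((~ a) ^ (~ a))   [cost 5]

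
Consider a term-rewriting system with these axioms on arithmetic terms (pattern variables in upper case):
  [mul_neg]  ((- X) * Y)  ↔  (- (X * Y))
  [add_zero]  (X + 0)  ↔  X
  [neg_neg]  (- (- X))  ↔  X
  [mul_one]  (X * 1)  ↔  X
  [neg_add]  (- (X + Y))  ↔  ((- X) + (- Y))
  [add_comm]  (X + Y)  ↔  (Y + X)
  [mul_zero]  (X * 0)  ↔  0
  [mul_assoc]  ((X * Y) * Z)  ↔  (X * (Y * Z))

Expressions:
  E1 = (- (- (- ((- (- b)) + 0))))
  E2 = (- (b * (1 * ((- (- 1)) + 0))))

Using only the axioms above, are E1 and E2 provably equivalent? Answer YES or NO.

YES

1. [add_zero →] ((- (- b)) + 0)  →  (- (- b));  E1 = (- (- (- (- (- b)))))
2. [neg_neg →] (- (- (- (- b))))  →  (- (- b));  E1 = (- (- (- b)))
3. [neg_neg →] (- (- b))  →  b;  E1 = (- b)
4. [mul_one ←] b  →  (b * 1);  E1 = (- (b * 1))
5. [mul_one ←] 1  →  (1 * 1);  E1 = (- (b * (1 * 1)))
6. [neg_neg ←] 1  →  (- (- 1));  E1 = (- (b * (1 * (- (- 1)))))
7. [add_zero ←] (- (- 1))  →  ((- (- 1)) + 0);  this is E2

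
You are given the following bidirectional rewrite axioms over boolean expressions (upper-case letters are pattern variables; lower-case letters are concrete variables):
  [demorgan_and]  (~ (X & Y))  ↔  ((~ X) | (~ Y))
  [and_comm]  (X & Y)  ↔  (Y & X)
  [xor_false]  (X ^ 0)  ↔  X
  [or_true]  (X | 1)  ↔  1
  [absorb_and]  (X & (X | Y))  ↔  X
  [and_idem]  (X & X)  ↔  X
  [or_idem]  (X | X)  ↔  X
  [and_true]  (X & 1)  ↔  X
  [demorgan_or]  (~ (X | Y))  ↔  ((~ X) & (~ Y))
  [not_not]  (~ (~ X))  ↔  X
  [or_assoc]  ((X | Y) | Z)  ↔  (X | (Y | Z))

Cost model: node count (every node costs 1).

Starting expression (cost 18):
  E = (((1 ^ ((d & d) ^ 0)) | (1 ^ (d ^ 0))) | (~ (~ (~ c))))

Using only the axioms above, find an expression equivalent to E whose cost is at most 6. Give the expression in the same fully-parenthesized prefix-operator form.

1. [and_idem →] (d & d)  →  d;  E = (((1 ^ (d ^ 0)) | (1 ^ (d ^ 0))) | (~ (~ (~ c))))
2. [not_not →] (~ (~ (~ c)))  →  (~ c);  E = (((1 ^ (d ^ 0)) | (1 ^ (d ^ 0))) | (~ c))
3. [or_idem →] ((1 ^ (d ^ 0)) | (1 ^ (d ^ 0)))  →  (1 ^ (d ^ 0));  E = ((1 ^ (d ^ 0)) | (~ c))
4. [xor_false →] (d ^ 0)  →  d;  cost 6 ≤ 6, done

((1 ^ d) | (~ c))   [cost 6]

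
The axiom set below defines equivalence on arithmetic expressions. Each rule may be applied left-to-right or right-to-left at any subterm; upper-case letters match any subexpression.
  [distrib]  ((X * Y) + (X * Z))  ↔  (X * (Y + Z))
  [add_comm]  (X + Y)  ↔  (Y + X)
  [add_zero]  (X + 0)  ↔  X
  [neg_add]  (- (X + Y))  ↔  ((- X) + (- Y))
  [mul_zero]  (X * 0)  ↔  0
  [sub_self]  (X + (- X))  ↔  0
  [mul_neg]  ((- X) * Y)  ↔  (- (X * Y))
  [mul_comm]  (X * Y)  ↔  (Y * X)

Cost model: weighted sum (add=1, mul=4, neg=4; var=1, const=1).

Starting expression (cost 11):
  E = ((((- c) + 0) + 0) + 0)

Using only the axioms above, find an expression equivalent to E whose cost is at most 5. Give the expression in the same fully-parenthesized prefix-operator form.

step 1: add_zero (→) rewrites (((- c) + 0) + 0) into ((- c) + 0), now (((- c) + 0) + 0)
step 2: add_zero (→) rewrites ((- c) + 0) into (- c), now ((- c) + 0)
step 3: add_zero (→) rewrites ((- c) + 0) into (- c), reaching cost 5 (bound 5)

(- c)   [cost 5]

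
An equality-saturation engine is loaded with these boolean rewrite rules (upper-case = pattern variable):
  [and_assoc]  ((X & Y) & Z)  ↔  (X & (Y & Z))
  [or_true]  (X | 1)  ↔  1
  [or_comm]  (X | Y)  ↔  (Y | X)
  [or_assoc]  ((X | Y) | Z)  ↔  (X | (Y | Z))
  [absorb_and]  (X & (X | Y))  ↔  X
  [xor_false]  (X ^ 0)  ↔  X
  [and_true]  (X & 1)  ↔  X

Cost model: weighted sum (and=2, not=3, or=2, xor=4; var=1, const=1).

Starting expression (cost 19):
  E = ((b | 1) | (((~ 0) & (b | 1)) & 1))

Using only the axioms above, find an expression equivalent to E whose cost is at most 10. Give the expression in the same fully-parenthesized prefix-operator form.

((b | 1) | (~ 0))   [cost 10]

(1) (b | 1)  =[or_true →]=  1    ⊢ ((b | 1) | (((~ 0) & 1) & 1))
(2) ((~ 0) & 1)  =[and_true →]=  (~ 0)    ⊢ ((b | 1) | ((~ 0) & 1))
(3) ((~ 0) & 1)  =[and_true →]=  (~ 0)    ⊢ cost 10, within 10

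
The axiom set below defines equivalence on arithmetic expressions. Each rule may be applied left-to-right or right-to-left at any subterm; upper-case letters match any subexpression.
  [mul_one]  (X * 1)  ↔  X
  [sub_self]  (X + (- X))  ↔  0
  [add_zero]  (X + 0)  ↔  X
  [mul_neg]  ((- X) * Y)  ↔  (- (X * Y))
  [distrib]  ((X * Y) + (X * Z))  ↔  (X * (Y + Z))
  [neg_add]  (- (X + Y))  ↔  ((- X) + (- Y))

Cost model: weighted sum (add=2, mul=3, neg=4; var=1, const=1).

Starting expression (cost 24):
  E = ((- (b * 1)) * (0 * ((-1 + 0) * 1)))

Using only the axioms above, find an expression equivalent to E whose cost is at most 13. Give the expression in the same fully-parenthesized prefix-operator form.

((- b) * (0 * -1))   [cost 13]

(1) (b * 1)  =[mul_one →]=  b    ⊢ ((- b) * (0 * ((-1 + 0) * 1)))
(2) (-1 + 0)  =[add_zero →]=  -1    ⊢ ((- b) * (0 * (-1 * 1)))
(3) (-1 * 1)  =[mul_one →]=  -1    ⊢ cost 13, within 13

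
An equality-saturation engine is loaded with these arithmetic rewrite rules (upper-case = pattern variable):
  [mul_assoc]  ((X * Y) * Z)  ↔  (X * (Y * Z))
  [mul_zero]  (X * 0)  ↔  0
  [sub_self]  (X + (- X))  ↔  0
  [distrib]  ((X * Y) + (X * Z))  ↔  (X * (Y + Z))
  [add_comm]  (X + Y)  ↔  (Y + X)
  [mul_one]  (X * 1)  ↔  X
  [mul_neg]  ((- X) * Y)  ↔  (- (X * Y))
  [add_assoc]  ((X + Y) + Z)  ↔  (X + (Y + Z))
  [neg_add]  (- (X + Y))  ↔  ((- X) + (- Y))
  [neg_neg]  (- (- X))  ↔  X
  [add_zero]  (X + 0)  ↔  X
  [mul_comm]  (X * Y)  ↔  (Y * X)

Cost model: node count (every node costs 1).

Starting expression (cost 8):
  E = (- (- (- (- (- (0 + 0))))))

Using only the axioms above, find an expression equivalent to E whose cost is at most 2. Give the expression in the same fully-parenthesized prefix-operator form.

step 1: neg_neg (→) rewrites (- (- (0 + 0))) into (0 + 0), now (- (- (- (0 + 0))))
step 2: neg_neg (→) rewrites (- (- (0 + 0))) into (0 + 0), now (- (0 + 0))
step 3: add_zero (→) rewrites (0 + 0) into 0, reaching cost 2 (bound 2)

(- 0)   [cost 2]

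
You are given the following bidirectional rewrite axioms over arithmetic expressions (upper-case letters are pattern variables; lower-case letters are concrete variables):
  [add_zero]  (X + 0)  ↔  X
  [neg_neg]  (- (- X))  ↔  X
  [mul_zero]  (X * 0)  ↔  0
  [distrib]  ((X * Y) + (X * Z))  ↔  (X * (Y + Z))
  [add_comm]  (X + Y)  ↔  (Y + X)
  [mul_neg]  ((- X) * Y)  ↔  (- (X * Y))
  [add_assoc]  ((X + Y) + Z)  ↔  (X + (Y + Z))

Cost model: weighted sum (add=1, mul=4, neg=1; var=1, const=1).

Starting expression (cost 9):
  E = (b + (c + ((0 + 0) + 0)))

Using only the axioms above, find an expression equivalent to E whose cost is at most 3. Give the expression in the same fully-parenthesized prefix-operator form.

step 1: add_zero (→) rewrites (0 + 0) into 0, now (b + (c + (0 + 0)))
step 2: add_zero (→) rewrites (0 + 0) into 0, now (b + (c + 0))
step 3: add_zero (→) rewrites (c + 0) into c, reaching cost 3 (bound 3)

(b + c)   [cost 3]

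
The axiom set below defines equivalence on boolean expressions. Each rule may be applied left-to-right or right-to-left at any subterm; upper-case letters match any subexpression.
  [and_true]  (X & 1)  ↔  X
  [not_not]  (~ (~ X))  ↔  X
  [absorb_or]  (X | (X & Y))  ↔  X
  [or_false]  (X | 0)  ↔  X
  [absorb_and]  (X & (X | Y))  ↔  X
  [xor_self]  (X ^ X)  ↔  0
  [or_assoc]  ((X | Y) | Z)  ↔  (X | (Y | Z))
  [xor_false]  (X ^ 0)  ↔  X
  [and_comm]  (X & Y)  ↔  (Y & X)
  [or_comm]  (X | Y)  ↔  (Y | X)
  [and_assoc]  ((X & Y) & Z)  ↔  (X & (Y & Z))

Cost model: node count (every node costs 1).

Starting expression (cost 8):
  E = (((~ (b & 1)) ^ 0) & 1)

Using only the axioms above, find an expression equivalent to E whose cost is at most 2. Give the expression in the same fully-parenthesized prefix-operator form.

step 1: and_true (→) rewrites (((~ (b & 1)) ^ 0) & 1) into ((~ (b & 1)) ^ 0)
step 2: and_true (→) rewrites (b & 1) into b, now ((~ b) ^ 0)
step 3: xor_false (→) rewrites ((~ b) ^ 0) into (~ b), reaching cost 2 (bound 2)

(~ b)   [cost 2]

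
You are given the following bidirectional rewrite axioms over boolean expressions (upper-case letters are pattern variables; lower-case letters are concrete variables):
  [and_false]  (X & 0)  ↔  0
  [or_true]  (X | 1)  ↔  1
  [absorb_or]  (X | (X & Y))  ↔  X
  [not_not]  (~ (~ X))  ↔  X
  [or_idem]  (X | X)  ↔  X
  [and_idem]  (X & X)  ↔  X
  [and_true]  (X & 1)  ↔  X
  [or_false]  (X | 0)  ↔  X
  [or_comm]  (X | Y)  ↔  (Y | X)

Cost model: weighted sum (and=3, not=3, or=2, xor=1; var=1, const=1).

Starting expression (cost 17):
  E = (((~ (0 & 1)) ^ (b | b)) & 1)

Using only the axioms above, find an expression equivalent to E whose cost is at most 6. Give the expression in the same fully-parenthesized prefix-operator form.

((~ 0) ^ b)   [cost 6]

1. [and_true →] (0 & 1)  →  0;  E = (((~ 0) ^ (b | b)) & 1)
2. [or_idem →] (b | b)  →  b;  E = (((~ 0) ^ b) & 1)
3. [and_true →] (((~ 0) ^ b) & 1)  →  ((~ 0) ^ b);  cost 6 ≤ 6, done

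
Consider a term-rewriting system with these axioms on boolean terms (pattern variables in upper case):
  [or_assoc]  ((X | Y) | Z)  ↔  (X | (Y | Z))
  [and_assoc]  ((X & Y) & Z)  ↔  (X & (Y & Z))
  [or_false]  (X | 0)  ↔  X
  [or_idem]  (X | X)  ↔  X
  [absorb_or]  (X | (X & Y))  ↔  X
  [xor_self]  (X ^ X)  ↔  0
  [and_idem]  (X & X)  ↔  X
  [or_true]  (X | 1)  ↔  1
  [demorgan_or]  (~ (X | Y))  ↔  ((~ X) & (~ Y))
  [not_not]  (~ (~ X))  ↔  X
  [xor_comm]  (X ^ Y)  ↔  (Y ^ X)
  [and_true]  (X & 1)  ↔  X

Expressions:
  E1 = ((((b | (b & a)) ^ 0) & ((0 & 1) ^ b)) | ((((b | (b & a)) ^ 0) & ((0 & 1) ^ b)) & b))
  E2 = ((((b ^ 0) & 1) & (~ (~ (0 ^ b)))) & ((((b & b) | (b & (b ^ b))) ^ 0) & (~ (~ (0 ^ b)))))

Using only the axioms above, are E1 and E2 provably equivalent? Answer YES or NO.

(1) ((((b | (b & a)) ^ 0) & ((0 & 1) ^ b)) | ((((b | (b & a)) ^ 0) & ((0 & 1) ^ b)) & b))  =[absorb_or →]=  (((b | (b & a)) ^ 0) & ((0 & 1) ^ b))
(2) (0 & 1)  =[and_true →]=  0    ⊢ (((b | (b & a)) ^ 0) & (0 ^ b))
(3) (b | (b & a))  =[absorb_or →]=  b    ⊢ ((b ^ 0) & (0 ^ b))
(4) (0 ^ b)  =[not_not ←]=  (~ (~ (0 ^ b)))    ⊢ ((b ^ 0) & (~ (~ (0 ^ b))))
(5) ((b ^ 0) & (~ (~ (0 ^ b))))  =[and_idem ←]=  (((b ^ 0) & (~ (~ (0 ^ b)))) & ((b ^ 0) & (~ (~ (0 ^ b)))))
(6) b  =[absorb_or ←]=  (b | (b & 0))    ⊢ (((b ^ 0) & (~ (~ (0 ^ b)))) & (((b | (b & 0)) ^ 0) & (~ (~ (0 ^ b)))))
(7) (b ^ 0)  =[and_true ←]=  ((b ^ 0) & 1)    ⊢ ((((b ^ 0) & 1) & (~ (~ (0 ^ b)))) & (((b | (b & 0)) ^ 0) & (~ (~ (0 ^ b)))))
(8) b  =[and_idem ←]=  (b & b)    ⊢ ((((b ^ 0) & 1) & (~ (~ (0 ^ b)))) & ((((b & b) | (b & 0)) ^ 0) & (~ (~ (0 ^ b)))))
(9) 0  =[xor_self ←]=  (b ^ b)    ⊢ E2

YES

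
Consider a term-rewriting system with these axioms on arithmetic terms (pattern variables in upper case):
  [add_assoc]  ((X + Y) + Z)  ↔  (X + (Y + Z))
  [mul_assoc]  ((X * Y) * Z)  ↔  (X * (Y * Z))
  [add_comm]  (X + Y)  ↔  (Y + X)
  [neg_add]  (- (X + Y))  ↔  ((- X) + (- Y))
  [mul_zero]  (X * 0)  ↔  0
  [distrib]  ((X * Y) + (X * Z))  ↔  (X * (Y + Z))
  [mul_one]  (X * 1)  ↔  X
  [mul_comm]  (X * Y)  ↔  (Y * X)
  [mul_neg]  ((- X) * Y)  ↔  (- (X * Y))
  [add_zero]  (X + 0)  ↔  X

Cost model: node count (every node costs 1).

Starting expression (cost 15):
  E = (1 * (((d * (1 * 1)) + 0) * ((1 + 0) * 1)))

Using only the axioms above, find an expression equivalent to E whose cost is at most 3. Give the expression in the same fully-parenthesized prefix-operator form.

(1) (1 * 1)  =[mul_one →]=  1    ⊢ (1 * (((d * 1) + 0) * ((1 + 0) * 1)))
(2) (d * 1)  =[mul_one →]=  d    ⊢ (1 * ((d + 0) * ((1 + 0) * 1)))
(3) ((1 + 0) * 1)  =[mul_one →]=  (1 + 0)    ⊢ (1 * ((d + 0) * (1 + 0)))
(4) (1 + 0)  =[add_zero →]=  1    ⊢ (1 * ((d + 0) * 1))
(5) ((d + 0) * 1)  =[mul_one →]=  (d + 0)    ⊢ (1 * (d + 0))
(6) (1 * (d + 0))  =[mul_comm →]=  ((d + 0) * 1)
(7) (d + 0)  =[add_zero →]=  d    ⊢ cost 3, within 3

(d * 1)   [cost 3]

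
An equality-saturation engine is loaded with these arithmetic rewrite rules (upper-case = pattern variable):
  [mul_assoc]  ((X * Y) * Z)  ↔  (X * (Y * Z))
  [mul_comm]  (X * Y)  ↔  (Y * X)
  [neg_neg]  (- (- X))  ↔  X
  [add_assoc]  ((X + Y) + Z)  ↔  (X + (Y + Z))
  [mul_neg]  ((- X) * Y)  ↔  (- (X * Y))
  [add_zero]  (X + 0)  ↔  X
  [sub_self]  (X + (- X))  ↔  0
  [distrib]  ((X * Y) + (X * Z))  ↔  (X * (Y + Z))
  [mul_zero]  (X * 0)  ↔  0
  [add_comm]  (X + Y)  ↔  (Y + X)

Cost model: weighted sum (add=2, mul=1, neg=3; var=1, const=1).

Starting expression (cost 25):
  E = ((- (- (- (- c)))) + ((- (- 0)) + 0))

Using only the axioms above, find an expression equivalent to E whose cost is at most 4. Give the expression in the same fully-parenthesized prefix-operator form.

(c + 0)   [cost 4]

1. [neg_neg →] (- (- (- c)))  →  (- c);  E = ((- (- c)) + ((- (- 0)) + 0))
2. [add_zero →] ((- (- 0)) + 0)  →  (- (- 0));  E = ((- (- c)) + (- (- 0)))
3. [neg_neg →] (- (- c))  →  c;  E = (c + (- (- 0)))
4. [neg_neg →] (- (- 0))  →  0;  cost 4 ≤ 4, done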